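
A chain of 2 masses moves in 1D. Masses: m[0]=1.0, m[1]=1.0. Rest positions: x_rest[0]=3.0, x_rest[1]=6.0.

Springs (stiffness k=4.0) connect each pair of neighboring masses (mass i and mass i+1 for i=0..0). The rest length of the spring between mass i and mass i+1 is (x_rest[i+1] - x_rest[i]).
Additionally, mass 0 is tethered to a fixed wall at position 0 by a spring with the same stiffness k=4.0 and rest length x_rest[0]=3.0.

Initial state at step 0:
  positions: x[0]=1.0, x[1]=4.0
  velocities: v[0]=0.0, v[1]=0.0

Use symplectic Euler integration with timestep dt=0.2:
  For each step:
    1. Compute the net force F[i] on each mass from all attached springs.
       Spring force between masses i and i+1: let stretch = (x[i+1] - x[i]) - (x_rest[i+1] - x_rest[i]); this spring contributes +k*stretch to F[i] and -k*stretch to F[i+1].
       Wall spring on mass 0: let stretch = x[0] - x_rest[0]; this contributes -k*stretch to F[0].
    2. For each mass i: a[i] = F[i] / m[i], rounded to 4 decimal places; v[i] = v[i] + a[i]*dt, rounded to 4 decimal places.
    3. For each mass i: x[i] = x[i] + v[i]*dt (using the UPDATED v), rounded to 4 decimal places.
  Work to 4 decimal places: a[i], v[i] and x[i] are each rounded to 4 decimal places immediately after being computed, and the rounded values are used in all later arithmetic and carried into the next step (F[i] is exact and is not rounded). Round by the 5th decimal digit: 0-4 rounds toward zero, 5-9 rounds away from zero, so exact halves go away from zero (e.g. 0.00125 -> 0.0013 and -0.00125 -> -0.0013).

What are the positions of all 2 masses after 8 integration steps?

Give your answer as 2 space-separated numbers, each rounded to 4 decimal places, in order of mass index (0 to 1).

Step 0: x=[1.0000 4.0000] v=[0.0000 0.0000]
Step 1: x=[1.3200 4.0000] v=[1.6000 0.0000]
Step 2: x=[1.8576 4.0512] v=[2.6880 0.2560]
Step 3: x=[2.4490 4.2314] v=[2.9568 0.9011]
Step 4: x=[2.9337 4.6064] v=[2.4235 1.8752]
Step 5: x=[3.2166 5.1938] v=[1.4147 2.9370]
Step 6: x=[3.3012 5.9448] v=[0.4232 3.7552]
Step 7: x=[3.2806 6.7529] v=[-0.1029 4.0403]
Step 8: x=[3.2907 7.4854] v=[0.0505 3.6625]

Answer: 3.2907 7.4854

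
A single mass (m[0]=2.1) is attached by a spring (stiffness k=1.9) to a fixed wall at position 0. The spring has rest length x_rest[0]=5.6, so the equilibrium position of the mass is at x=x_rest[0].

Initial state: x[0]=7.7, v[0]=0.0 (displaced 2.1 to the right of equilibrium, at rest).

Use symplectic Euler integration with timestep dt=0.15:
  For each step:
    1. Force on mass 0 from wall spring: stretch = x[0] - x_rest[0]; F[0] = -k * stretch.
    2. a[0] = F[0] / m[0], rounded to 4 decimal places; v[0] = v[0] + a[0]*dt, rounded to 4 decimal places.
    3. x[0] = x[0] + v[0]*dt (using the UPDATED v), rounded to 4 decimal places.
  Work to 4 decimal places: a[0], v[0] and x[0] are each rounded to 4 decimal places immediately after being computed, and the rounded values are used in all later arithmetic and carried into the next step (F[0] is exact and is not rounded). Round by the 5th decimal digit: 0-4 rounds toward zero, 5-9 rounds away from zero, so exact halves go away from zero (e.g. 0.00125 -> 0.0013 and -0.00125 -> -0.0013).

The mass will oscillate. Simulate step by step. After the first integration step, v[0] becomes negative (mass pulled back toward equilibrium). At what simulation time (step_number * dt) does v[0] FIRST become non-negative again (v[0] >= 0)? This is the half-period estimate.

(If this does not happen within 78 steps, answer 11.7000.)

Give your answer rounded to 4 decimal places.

Step 0: x=[7.7000] v=[0.0000]
Step 1: x=[7.6573] v=[-0.2850]
Step 2: x=[7.5727] v=[-0.5642]
Step 3: x=[7.4479] v=[-0.8319]
Step 4: x=[7.2855] v=[-1.0827]
Step 5: x=[7.0888] v=[-1.3115]
Step 6: x=[6.8618] v=[-1.5136]
Step 7: x=[6.6091] v=[-1.6848]
Step 8: x=[6.3358] v=[-1.8218]
Step 9: x=[6.0475] v=[-1.9217]
Step 10: x=[5.7501] v=[-1.9824]
Step 11: x=[5.4497] v=[-2.0028]
Step 12: x=[5.1523] v=[-1.9824]
Step 13: x=[4.8641] v=[-1.9216]
Step 14: x=[4.5908] v=[-1.8217]
Step 15: x=[4.3381] v=[-1.6847]
Step 16: x=[4.1111] v=[-1.5134]
Step 17: x=[3.9144] v=[-1.3113]
Step 18: x=[3.7520] v=[-1.0825]
Step 19: x=[3.6272] v=[-0.8317]
Step 20: x=[3.5426] v=[-0.5640]
Step 21: x=[3.4999] v=[-0.2848]
Step 22: x=[3.4999] v=[0.0002]
First v>=0 after going negative at step 22, time=3.3000

Answer: 3.3000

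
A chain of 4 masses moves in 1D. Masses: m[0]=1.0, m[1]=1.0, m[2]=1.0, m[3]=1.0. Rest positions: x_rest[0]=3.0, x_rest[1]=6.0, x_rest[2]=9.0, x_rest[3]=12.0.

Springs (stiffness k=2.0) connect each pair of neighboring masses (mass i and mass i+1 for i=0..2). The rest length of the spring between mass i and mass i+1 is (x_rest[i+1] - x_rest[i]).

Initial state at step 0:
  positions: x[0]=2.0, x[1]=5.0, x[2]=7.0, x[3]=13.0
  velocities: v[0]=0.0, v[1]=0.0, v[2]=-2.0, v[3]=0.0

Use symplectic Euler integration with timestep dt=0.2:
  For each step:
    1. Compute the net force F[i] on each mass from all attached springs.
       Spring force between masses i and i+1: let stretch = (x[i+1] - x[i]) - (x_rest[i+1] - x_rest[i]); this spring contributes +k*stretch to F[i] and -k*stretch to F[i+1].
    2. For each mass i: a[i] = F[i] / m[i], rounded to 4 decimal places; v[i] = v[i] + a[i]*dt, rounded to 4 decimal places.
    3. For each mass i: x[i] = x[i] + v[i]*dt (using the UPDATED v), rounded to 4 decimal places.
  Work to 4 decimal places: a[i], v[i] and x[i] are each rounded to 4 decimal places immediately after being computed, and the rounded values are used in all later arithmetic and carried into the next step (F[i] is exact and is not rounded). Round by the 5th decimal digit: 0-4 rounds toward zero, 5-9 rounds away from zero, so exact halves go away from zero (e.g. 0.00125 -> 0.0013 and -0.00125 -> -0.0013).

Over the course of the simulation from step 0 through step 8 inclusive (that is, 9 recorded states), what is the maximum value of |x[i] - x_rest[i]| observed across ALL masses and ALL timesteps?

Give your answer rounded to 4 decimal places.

Answer: 3.0100

Derivation:
Step 0: x=[2.0000 5.0000 7.0000 13.0000] v=[0.0000 0.0000 -2.0000 0.0000]
Step 1: x=[2.0000 4.9200 6.9200 12.7600] v=[0.0000 -0.4000 -0.4000 -1.2000]
Step 2: x=[1.9936 4.7664 7.1472 12.2928] v=[-0.0320 -0.7680 1.1360 -2.3360]
Step 3: x=[1.9690 4.5814 7.5956 11.6540] v=[-0.1229 -0.9248 2.2419 -3.1942]
Step 4: x=[1.9134 4.4286 8.1275 10.9305] v=[-0.2779 -0.7641 2.6596 -3.6176]
Step 5: x=[1.8190 4.3705 8.5877 10.2227] v=[-0.4718 -0.2906 2.3012 -3.5388]
Step 6: x=[1.6888 4.4456 8.8414 9.6241] v=[-0.6512 0.3757 1.2683 -2.9928]
Step 7: x=[1.5391 4.6519 8.8060 9.2029] v=[-0.7485 1.0313 -0.1769 -2.1059]
Step 8: x=[1.3984 4.9415 8.4700 8.9900] v=[-0.7034 1.4478 -1.6798 -1.0647]
Max displacement = 3.0100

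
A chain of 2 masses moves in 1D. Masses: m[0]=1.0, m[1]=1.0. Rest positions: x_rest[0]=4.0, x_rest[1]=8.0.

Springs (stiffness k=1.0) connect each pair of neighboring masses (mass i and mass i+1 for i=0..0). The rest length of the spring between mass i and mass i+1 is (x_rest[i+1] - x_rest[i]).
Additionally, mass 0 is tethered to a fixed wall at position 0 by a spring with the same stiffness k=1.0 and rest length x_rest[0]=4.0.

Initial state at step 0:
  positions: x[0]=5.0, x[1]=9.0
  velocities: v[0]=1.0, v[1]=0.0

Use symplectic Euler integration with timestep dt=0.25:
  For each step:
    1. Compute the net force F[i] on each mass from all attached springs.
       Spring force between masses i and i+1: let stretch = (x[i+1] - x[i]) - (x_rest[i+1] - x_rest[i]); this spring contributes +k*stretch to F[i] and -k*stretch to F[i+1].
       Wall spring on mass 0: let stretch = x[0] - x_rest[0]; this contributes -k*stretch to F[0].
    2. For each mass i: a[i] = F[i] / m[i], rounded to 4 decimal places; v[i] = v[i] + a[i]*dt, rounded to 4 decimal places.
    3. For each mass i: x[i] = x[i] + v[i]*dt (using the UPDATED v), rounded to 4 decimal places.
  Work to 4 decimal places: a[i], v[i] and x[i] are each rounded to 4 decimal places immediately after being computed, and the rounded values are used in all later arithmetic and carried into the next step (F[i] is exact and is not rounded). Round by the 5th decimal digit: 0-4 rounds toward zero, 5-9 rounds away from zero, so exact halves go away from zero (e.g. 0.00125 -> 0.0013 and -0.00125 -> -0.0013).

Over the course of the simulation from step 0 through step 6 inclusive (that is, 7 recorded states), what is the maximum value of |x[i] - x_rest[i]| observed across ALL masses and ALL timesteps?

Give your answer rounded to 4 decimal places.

Step 0: x=[5.0000 9.0000] v=[1.0000 0.0000]
Step 1: x=[5.1875 9.0000] v=[0.7500 0.0000]
Step 2: x=[5.2891 9.0117] v=[0.4063 0.0469]
Step 3: x=[5.2928 9.0408] v=[0.0147 0.1163]
Step 4: x=[5.1999 9.0856] v=[-0.3715 0.1793]
Step 5: x=[5.0249 9.1376] v=[-0.7001 0.2079]
Step 6: x=[4.7929 9.1825] v=[-0.9282 0.1797]
Max displacement = 1.2928

Answer: 1.2928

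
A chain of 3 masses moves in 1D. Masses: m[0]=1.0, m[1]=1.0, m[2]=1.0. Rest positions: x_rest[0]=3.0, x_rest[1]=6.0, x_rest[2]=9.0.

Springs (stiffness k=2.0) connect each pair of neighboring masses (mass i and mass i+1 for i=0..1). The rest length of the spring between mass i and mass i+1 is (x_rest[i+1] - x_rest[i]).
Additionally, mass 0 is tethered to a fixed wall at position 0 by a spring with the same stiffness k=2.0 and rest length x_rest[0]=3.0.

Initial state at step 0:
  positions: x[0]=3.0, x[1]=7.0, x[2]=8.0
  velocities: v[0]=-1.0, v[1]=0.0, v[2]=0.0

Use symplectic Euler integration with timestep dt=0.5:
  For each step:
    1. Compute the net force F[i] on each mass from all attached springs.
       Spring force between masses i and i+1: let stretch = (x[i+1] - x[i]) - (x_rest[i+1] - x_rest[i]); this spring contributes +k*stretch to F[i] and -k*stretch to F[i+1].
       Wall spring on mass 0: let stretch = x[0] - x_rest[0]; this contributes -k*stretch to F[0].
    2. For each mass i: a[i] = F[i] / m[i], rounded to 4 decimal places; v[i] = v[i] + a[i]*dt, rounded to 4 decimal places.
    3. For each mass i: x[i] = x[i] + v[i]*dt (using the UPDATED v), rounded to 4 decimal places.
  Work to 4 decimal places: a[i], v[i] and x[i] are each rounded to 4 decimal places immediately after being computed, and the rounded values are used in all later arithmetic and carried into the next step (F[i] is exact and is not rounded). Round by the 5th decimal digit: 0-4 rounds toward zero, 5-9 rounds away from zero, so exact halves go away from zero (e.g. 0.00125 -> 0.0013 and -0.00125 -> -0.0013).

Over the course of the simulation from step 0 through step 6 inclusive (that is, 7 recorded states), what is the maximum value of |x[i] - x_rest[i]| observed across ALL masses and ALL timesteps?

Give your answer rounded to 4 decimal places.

Step 0: x=[3.0000 7.0000 8.0000] v=[-1.0000 0.0000 0.0000]
Step 1: x=[3.0000 5.5000 9.0000] v=[0.0000 -3.0000 2.0000]
Step 2: x=[2.7500 4.5000 9.7500] v=[-0.5000 -2.0000 1.5000]
Step 3: x=[2.0000 5.2500 9.3750] v=[-1.5000 1.5000 -0.7500]
Step 4: x=[1.8750 6.4375 8.4375] v=[-0.2500 2.3750 -1.8750]
Step 5: x=[3.0938 6.3438 8.0000] v=[2.4375 -0.1875 -0.8750]
Step 6: x=[4.3907 5.4532 8.2344] v=[2.5937 -1.7813 0.4688]
Max displacement = 1.5000

Answer: 1.5000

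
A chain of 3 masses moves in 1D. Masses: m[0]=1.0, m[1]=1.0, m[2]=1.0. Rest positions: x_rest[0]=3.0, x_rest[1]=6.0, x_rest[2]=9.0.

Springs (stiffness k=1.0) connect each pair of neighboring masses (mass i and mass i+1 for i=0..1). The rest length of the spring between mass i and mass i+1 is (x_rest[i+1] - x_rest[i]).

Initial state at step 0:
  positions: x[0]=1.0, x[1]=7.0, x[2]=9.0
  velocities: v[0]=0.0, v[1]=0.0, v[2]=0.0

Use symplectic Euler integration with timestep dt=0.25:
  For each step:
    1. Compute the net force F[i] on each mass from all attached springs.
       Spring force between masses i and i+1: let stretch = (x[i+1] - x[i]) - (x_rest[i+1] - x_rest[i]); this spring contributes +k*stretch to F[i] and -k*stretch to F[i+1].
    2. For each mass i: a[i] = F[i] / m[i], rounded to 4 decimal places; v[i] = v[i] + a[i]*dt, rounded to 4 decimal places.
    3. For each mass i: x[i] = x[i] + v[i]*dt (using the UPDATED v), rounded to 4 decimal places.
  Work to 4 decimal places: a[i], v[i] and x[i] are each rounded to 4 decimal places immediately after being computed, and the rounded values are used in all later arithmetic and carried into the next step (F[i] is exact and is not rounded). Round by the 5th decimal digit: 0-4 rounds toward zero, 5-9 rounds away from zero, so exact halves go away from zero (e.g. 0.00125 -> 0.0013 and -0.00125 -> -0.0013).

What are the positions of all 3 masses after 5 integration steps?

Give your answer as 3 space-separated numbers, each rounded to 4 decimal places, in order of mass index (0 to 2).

Answer: 2.9781 4.6591 9.3630

Derivation:
Step 0: x=[1.0000 7.0000 9.0000] v=[0.0000 0.0000 0.0000]
Step 1: x=[1.1875 6.7500 9.0625] v=[0.7500 -1.0000 0.2500]
Step 2: x=[1.5352 6.2969 9.1680] v=[1.3906 -1.8125 0.4219]
Step 3: x=[1.9930 5.7256 9.2815] v=[1.8310 -2.2852 0.4541]
Step 4: x=[2.4966 5.1433 9.3603] v=[2.0142 -2.3294 0.3151]
Step 5: x=[2.9781 4.6591 9.3630] v=[1.9259 -1.9368 0.0109]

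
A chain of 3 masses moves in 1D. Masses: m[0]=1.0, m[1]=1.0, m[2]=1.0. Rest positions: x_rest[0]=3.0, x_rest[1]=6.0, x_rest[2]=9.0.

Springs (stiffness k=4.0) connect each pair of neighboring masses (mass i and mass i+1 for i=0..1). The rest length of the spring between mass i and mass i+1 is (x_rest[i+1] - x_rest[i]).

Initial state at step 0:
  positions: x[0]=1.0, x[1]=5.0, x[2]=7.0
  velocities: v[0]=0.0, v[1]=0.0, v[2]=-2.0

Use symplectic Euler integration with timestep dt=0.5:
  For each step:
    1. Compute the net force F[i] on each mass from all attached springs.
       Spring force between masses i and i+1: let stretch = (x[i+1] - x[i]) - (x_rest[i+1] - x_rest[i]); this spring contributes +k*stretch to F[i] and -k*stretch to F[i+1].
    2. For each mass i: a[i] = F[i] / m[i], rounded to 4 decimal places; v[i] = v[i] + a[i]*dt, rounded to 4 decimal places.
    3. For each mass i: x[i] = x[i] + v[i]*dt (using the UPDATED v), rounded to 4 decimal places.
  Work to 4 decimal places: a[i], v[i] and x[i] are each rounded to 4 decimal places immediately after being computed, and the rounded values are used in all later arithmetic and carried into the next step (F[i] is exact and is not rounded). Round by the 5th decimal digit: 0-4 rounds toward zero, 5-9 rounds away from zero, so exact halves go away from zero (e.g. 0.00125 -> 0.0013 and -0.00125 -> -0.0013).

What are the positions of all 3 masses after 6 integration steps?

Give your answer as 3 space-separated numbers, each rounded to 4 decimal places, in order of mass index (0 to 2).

Step 0: x=[1.0000 5.0000 7.0000] v=[0.0000 0.0000 -2.0000]
Step 1: x=[2.0000 3.0000 7.0000] v=[2.0000 -4.0000 0.0000]
Step 2: x=[1.0000 4.0000 6.0000] v=[-2.0000 2.0000 -2.0000]
Step 3: x=[0.0000 4.0000 6.0000] v=[-2.0000 0.0000 0.0000]
Step 4: x=[0.0000 2.0000 7.0000] v=[0.0000 -4.0000 2.0000]
Step 5: x=[-1.0000 3.0000 6.0000] v=[-2.0000 2.0000 -2.0000]
Step 6: x=[-1.0000 3.0000 5.0000] v=[0.0000 0.0000 -2.0000]

Answer: -1.0000 3.0000 5.0000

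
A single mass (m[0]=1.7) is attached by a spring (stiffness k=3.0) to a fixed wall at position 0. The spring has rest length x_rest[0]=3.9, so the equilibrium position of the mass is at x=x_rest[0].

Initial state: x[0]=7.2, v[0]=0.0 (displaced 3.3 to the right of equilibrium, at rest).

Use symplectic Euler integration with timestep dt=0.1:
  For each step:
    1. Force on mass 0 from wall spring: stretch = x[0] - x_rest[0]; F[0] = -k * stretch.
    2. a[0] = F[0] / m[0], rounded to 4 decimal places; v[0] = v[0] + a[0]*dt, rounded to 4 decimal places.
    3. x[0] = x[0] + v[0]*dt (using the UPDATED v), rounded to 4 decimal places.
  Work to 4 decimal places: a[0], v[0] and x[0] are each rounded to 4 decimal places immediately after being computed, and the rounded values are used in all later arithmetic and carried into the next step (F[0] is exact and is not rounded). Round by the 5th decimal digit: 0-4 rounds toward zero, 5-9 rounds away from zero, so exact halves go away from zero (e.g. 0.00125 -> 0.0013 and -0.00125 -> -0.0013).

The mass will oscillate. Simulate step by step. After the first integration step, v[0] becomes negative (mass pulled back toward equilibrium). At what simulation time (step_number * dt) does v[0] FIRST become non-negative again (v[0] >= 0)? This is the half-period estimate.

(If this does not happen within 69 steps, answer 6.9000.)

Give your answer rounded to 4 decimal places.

Answer: 2.4000

Derivation:
Step 0: x=[7.2000] v=[0.0000]
Step 1: x=[7.1418] v=[-0.5824]
Step 2: x=[7.0264] v=[-1.1545]
Step 3: x=[6.8558] v=[-1.7062]
Step 4: x=[6.6330] v=[-2.2278]
Step 5: x=[6.3620] v=[-2.7101]
Step 6: x=[6.0475] v=[-3.1446]
Step 7: x=[5.6951] v=[-3.5236]
Step 8: x=[5.3111] v=[-3.8404]
Step 9: x=[4.9022] v=[-4.0894]
Step 10: x=[4.4756] v=[-4.2663]
Step 11: x=[4.0388] v=[-4.3679]
Step 12: x=[3.5996] v=[-4.3924]
Step 13: x=[3.1657] v=[-4.3394]
Step 14: x=[2.7447] v=[-4.2098]
Step 15: x=[2.3441] v=[-4.0059]
Step 16: x=[1.9710] v=[-3.7313]
Step 17: x=[1.6319] v=[-3.3909]
Step 18: x=[1.3328] v=[-2.9907]
Step 19: x=[1.0790] v=[-2.5377]
Step 20: x=[0.8750] v=[-2.0399]
Step 21: x=[0.7244] v=[-1.5061]
Step 22: x=[0.6298] v=[-0.9457]
Step 23: x=[0.5929] v=[-0.3686]
Step 24: x=[0.6144] v=[0.2150]
First v>=0 after going negative at step 24, time=2.4000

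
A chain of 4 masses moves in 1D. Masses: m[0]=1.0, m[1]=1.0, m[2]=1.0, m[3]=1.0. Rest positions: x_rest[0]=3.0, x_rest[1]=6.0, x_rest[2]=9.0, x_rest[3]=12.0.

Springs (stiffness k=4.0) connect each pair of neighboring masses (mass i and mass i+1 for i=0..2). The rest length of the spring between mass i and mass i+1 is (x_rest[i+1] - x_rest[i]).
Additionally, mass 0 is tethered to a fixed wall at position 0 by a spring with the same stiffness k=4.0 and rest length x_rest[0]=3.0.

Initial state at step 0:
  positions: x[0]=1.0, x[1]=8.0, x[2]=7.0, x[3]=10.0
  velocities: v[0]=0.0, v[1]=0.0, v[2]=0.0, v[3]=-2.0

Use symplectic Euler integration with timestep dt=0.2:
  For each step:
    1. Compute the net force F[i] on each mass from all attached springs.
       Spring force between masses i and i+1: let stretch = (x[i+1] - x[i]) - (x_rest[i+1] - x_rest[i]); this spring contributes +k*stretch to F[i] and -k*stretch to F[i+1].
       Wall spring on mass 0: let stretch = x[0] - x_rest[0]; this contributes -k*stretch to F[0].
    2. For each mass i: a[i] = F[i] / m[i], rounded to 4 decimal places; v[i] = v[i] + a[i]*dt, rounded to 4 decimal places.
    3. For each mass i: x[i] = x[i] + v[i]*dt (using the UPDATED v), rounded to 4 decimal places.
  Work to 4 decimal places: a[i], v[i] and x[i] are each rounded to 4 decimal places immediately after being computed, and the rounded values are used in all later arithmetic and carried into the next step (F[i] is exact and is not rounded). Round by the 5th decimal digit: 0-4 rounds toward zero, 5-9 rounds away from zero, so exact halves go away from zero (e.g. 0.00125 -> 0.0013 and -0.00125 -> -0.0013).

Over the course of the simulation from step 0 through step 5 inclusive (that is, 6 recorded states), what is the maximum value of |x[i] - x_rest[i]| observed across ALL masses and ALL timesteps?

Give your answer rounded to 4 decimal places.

Step 0: x=[1.0000 8.0000 7.0000 10.0000] v=[0.0000 0.0000 0.0000 -2.0000]
Step 1: x=[1.9600 6.7200 7.6400 9.6000] v=[4.8000 -6.4000 3.2000 -2.0000]
Step 2: x=[3.3680 4.8256 8.4464 9.3664] v=[7.0400 -9.4720 4.0320 -1.1680]
Step 3: x=[4.4703 3.2773 8.8207 9.4656] v=[5.5117 -7.7414 1.8714 0.4960]
Step 4: x=[4.6665 2.8068 8.4112 9.9416] v=[0.9811 -2.3523 -2.0474 2.3801]
Step 5: x=[3.8185 3.5306 7.3499 10.6528] v=[-4.2399 3.6190 -5.3066 3.5558]
Max displacement = 3.1932

Answer: 3.1932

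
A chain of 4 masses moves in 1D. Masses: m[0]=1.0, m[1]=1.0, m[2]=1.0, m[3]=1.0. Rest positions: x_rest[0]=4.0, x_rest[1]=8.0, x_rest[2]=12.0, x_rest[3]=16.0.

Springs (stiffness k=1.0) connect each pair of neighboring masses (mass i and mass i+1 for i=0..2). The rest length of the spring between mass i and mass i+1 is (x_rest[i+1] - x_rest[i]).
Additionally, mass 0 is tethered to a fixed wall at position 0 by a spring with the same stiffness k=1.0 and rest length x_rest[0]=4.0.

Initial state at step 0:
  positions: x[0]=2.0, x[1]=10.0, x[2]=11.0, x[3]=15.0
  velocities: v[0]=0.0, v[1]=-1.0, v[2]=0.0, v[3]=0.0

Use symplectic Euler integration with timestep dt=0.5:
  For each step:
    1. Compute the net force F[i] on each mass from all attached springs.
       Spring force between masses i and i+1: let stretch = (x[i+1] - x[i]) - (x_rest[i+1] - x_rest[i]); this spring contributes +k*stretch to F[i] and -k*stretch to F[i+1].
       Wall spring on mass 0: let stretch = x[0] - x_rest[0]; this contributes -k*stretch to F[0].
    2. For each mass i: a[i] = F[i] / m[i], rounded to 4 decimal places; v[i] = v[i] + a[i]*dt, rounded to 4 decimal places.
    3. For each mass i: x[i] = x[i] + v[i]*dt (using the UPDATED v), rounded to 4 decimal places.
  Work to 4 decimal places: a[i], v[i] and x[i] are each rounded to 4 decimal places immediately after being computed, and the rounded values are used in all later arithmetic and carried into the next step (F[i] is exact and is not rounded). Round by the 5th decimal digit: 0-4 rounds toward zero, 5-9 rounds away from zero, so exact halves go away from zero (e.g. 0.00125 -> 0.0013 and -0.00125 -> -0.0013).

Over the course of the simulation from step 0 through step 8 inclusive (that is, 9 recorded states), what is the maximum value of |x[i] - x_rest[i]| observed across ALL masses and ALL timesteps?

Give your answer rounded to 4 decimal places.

Step 0: x=[2.0000 10.0000 11.0000 15.0000] v=[0.0000 -1.0000 0.0000 0.0000]
Step 1: x=[3.5000 7.7500 11.7500 15.0000] v=[3.0000 -4.5000 1.5000 0.0000]
Step 2: x=[5.1875 5.4375 12.3125 15.1875] v=[3.3750 -4.6250 1.1250 0.3750]
Step 3: x=[5.6407 4.7813 11.8750 15.6563] v=[0.9063 -1.3125 -0.8750 0.9375]
Step 4: x=[4.4688 6.1134 10.6094 16.1798] v=[-2.3438 2.6641 -2.5312 1.0469]
Step 5: x=[2.5909 8.1583 9.6124 16.3107] v=[-3.7559 4.0898 -1.9940 0.2617]
Step 6: x=[1.4571 9.1749 9.9265 15.7670] v=[-2.2677 2.0332 0.6281 -1.0875]
Step 7: x=[1.8885 8.4500 11.5128 14.7631] v=[0.8627 -1.4499 3.1726 -2.0078]
Step 8: x=[3.4881 6.8504 13.1460 13.9466] v=[3.1992 -3.1993 3.2664 -1.6330]
Max displacement = 3.2187

Answer: 3.2187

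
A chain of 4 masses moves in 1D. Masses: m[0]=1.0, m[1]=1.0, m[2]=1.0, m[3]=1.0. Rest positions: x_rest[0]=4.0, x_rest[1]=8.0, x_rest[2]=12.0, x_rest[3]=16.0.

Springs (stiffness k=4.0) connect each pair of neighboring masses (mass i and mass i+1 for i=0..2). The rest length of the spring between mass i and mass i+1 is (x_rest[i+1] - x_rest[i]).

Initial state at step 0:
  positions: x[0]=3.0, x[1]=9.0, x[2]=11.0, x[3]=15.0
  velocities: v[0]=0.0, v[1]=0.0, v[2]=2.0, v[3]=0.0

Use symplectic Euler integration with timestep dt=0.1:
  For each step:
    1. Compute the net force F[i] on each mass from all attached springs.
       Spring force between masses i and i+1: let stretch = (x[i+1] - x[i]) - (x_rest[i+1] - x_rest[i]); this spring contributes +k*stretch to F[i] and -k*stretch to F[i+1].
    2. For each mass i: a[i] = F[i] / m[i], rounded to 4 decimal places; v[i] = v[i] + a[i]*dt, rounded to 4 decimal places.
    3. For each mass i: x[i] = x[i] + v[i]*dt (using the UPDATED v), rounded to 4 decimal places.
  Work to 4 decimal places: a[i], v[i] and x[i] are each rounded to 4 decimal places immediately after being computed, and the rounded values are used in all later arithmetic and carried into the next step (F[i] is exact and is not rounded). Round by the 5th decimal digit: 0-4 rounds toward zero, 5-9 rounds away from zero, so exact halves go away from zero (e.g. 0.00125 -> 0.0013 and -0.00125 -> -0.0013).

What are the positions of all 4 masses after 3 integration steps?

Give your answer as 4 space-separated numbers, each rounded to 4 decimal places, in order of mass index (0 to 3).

Step 0: x=[3.0000 9.0000 11.0000 15.0000] v=[0.0000 0.0000 2.0000 0.0000]
Step 1: x=[3.0800 8.8400 11.2800 15.0000] v=[0.8000 -1.6000 2.8000 0.0000]
Step 2: x=[3.2304 8.5472 11.6112 15.0112] v=[1.5040 -2.9280 3.3120 0.1120]
Step 3: x=[3.4335 8.1643 11.9558 15.0464] v=[2.0307 -3.8291 3.4464 0.3520]

Answer: 3.4335 8.1643 11.9558 15.0464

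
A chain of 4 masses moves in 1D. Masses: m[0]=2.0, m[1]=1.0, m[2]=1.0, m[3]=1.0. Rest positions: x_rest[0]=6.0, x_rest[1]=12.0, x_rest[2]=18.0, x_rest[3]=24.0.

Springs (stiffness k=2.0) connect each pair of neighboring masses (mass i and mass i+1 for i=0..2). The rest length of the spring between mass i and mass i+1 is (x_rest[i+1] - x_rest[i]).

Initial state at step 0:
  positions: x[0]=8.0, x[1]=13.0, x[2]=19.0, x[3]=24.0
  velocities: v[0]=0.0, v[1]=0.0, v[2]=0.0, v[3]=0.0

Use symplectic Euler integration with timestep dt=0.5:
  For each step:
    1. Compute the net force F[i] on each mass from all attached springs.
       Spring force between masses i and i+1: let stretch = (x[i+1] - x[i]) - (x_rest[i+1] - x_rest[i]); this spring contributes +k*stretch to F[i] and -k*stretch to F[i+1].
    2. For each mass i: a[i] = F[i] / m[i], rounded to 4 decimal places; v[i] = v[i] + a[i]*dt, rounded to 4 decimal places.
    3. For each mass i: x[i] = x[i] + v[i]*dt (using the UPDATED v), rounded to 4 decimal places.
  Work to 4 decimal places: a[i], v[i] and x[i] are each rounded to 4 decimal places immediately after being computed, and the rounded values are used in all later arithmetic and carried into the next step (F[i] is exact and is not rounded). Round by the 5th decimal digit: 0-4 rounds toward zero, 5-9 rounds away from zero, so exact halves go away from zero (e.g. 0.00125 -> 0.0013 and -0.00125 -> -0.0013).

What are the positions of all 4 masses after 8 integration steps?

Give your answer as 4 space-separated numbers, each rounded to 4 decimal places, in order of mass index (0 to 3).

Answer: 6.7439 12.7857 19.9733 25.7532

Derivation:
Step 0: x=[8.0000 13.0000 19.0000 24.0000] v=[0.0000 0.0000 0.0000 0.0000]
Step 1: x=[7.7500 13.5000 18.5000 24.5000] v=[-0.5000 1.0000 -1.0000 1.0000]
Step 2: x=[7.4375 13.6250 18.5000 25.0000] v=[-0.6250 0.2500 0.0000 1.0000]
Step 3: x=[7.1719 13.0938 19.3125 25.2500] v=[-0.5313 -1.0625 1.6250 0.5000]
Step 4: x=[6.8867 12.7110 19.9844 25.5313] v=[-0.5704 -0.7657 1.3438 0.5625]
Step 5: x=[6.5576 13.0527 19.7931 26.0391] v=[-0.6583 0.6834 -0.3827 1.0156]
Step 6: x=[6.3522 13.5171 19.3546 26.4239] v=[-0.4108 0.9287 -0.8771 0.7696]
Step 7: x=[6.4381 13.3178 19.5320 26.2741] v=[0.1717 -0.3987 0.3547 -0.2997]
Step 8: x=[6.7439 12.7857 19.9733 25.7532] v=[0.6116 -1.0642 0.8826 -1.0418]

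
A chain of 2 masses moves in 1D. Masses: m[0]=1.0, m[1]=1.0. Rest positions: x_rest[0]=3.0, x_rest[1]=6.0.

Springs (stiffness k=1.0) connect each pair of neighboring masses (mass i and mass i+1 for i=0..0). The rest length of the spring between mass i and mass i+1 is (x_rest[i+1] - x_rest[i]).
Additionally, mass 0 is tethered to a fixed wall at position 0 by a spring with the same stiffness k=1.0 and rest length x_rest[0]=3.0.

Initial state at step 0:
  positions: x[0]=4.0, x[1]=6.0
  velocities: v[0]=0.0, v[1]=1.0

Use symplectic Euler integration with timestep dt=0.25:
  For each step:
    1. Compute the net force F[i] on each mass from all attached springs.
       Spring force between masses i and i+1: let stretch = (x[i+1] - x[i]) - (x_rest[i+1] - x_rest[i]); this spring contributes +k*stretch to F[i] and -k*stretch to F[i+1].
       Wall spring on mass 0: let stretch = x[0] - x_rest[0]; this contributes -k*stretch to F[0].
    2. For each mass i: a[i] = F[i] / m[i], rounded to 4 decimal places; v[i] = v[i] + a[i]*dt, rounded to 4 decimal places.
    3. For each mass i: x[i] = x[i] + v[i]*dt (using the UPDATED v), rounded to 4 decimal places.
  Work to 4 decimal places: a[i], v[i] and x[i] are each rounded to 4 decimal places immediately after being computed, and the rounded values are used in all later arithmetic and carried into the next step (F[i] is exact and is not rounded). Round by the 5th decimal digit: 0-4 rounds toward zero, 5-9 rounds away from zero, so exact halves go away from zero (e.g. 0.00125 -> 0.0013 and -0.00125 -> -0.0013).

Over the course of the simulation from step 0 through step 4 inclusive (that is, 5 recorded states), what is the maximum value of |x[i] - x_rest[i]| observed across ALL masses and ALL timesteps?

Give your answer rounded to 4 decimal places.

Answer: 1.3178

Derivation:
Step 0: x=[4.0000 6.0000] v=[0.0000 1.0000]
Step 1: x=[3.8750 6.3125] v=[-0.5000 1.2500]
Step 2: x=[3.6602 6.6602] v=[-0.8594 1.3906]
Step 3: x=[3.4041 7.0079] v=[-1.0245 1.3906]
Step 4: x=[3.1605 7.3178] v=[-0.9746 1.2397]
Max displacement = 1.3178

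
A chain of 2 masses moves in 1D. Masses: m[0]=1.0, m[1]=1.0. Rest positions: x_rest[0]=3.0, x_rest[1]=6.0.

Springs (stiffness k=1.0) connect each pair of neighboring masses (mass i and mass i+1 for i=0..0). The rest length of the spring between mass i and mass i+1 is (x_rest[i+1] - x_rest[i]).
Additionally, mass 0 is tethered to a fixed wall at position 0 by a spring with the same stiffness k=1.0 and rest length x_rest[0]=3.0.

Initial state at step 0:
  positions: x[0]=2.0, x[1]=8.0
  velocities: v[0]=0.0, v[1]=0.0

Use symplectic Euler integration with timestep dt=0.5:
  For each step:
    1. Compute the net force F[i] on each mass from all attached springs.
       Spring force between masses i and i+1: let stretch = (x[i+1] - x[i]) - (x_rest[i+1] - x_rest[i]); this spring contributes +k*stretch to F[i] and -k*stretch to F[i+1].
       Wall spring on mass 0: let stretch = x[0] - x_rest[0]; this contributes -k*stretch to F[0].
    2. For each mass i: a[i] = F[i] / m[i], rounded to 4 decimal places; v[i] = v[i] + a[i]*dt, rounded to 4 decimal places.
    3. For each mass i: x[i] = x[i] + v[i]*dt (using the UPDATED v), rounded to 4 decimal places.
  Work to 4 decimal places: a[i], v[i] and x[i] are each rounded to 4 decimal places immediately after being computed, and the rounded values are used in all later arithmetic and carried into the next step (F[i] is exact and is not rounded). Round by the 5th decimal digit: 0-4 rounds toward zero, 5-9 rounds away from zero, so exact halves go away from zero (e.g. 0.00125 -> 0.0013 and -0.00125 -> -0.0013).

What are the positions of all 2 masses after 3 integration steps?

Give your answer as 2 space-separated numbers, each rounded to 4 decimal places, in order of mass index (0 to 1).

Step 0: x=[2.0000 8.0000] v=[0.0000 0.0000]
Step 1: x=[3.0000 7.2500] v=[2.0000 -1.5000]
Step 2: x=[4.3125 6.1875] v=[2.6250 -2.1250]
Step 3: x=[5.0157 5.4063] v=[1.4063 -1.5625]

Answer: 5.0157 5.4063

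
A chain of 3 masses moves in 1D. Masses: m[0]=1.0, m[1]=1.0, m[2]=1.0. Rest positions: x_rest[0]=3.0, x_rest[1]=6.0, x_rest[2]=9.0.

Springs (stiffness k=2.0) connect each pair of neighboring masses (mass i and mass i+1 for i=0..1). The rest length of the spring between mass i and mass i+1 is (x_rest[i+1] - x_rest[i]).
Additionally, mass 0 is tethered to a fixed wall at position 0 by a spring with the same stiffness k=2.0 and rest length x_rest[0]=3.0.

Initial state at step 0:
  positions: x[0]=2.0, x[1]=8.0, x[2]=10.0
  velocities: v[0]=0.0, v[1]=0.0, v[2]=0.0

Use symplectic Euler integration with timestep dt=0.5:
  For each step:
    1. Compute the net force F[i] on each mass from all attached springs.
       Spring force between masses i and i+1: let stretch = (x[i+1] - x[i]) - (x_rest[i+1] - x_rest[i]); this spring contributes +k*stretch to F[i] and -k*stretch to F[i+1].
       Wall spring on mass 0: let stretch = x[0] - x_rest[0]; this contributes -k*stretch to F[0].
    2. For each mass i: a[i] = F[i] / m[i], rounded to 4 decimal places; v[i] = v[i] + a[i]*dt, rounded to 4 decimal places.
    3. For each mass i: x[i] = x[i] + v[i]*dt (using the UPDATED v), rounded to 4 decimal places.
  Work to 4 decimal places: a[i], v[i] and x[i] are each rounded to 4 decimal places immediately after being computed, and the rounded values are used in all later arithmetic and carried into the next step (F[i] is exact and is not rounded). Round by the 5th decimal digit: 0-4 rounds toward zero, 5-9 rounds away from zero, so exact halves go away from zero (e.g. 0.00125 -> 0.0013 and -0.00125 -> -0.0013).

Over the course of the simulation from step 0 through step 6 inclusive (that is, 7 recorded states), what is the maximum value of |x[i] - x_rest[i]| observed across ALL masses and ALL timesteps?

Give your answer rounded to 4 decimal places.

Step 0: x=[2.0000 8.0000 10.0000] v=[0.0000 0.0000 0.0000]
Step 1: x=[4.0000 6.0000 10.5000] v=[4.0000 -4.0000 1.0000]
Step 2: x=[5.0000 5.2500 10.2500] v=[2.0000 -1.5000 -0.5000]
Step 3: x=[3.6250 6.8750 9.0000] v=[-2.7500 3.2500 -2.5000]
Step 4: x=[2.0625 7.9375 8.1875] v=[-3.1250 2.1250 -1.6250]
Step 5: x=[2.4063 6.1875 8.7500] v=[0.6875 -3.5000 1.1250]
Step 6: x=[3.4375 3.8282 9.5313] v=[2.0624 -4.7187 1.5625]
Max displacement = 2.1718

Answer: 2.1718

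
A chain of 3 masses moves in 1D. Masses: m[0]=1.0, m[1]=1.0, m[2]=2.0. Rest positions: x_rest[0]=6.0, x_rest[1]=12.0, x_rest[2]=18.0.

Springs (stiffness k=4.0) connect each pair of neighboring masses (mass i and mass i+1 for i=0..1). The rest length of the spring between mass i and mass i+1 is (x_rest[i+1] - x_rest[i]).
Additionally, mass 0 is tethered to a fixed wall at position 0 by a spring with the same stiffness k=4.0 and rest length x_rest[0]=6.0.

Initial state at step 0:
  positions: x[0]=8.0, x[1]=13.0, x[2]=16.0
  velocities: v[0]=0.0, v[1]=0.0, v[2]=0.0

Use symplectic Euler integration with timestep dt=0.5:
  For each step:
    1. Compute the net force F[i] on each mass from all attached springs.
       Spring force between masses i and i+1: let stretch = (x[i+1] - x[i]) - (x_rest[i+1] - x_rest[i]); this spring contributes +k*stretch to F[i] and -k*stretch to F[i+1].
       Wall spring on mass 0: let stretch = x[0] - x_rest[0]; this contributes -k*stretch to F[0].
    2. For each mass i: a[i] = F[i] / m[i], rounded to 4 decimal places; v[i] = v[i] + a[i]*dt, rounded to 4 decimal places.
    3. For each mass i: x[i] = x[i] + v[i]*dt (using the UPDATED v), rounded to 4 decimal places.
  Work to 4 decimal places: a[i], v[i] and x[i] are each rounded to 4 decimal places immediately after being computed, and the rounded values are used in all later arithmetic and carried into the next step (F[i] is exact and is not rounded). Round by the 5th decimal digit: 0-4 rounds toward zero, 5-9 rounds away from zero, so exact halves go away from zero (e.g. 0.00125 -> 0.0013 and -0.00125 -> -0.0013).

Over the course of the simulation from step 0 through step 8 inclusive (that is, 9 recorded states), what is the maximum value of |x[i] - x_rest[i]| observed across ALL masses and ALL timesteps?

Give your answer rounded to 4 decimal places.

Step 0: x=[8.0000 13.0000 16.0000] v=[0.0000 0.0000 0.0000]
Step 1: x=[5.0000 11.0000 17.5000] v=[-6.0000 -4.0000 3.0000]
Step 2: x=[3.0000 9.5000 18.7500] v=[-4.0000 -3.0000 2.5000]
Step 3: x=[4.5000 10.7500 18.3750] v=[3.0000 2.5000 -0.7500]
Step 4: x=[7.7500 13.3750 17.1875] v=[6.5000 5.2500 -2.3750]
Step 5: x=[8.8750 14.1875 17.0938] v=[2.2500 1.6250 -0.1875]
Step 6: x=[6.4375 12.5938 18.5469] v=[-4.8750 -3.1874 2.9062]
Step 7: x=[3.7188 10.7969 20.0235] v=[-5.4374 -3.5938 2.9531]
Step 8: x=[4.3594 11.1485 19.8868] v=[1.2812 0.7032 -0.2735]
Max displacement = 3.0000

Answer: 3.0000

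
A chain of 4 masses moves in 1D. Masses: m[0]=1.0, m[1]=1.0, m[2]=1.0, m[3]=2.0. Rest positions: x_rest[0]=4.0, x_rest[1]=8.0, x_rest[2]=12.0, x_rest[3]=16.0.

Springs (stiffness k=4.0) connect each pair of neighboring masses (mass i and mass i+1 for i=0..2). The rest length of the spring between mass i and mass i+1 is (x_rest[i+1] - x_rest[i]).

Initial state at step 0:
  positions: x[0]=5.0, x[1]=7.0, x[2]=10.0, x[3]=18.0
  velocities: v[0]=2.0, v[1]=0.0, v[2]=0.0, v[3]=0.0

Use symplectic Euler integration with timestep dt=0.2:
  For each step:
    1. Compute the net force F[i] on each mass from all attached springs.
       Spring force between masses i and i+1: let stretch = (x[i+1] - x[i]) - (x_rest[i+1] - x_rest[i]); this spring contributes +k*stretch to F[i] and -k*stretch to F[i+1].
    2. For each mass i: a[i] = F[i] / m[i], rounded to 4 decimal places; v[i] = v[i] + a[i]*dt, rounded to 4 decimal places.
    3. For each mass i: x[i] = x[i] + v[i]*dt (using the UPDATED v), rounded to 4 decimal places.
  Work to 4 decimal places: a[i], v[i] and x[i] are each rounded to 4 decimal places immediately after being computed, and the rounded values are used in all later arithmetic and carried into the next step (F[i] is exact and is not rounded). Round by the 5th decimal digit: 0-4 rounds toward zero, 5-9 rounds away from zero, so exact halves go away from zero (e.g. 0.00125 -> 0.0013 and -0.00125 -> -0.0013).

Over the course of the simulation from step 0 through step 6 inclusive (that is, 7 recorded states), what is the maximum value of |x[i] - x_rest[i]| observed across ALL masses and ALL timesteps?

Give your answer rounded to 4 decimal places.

Step 0: x=[5.0000 7.0000 10.0000 18.0000] v=[2.0000 0.0000 0.0000 0.0000]
Step 1: x=[5.0800 7.1600 10.8000 17.6800] v=[0.4000 0.8000 4.0000 -1.6000]
Step 2: x=[4.8528 7.5696 12.1184 17.1296] v=[-1.1360 2.0480 6.5920 -2.7520]
Step 3: x=[4.4203 8.2723 13.5108 16.4983] v=[-2.1626 3.5136 6.9619 -3.1565]
Step 4: x=[3.9641 9.1969 14.5430 15.9480] v=[-2.2810 4.6228 5.1611 -2.7515]
Step 5: x=[3.7051 10.1396 14.9446 15.6053] v=[-1.2948 4.7134 2.0082 -1.7135]
Step 6: x=[3.8357 10.8216 14.6832 15.5297] v=[0.6528 3.4098 -1.3072 -0.3778]
Max displacement = 2.9446

Answer: 2.9446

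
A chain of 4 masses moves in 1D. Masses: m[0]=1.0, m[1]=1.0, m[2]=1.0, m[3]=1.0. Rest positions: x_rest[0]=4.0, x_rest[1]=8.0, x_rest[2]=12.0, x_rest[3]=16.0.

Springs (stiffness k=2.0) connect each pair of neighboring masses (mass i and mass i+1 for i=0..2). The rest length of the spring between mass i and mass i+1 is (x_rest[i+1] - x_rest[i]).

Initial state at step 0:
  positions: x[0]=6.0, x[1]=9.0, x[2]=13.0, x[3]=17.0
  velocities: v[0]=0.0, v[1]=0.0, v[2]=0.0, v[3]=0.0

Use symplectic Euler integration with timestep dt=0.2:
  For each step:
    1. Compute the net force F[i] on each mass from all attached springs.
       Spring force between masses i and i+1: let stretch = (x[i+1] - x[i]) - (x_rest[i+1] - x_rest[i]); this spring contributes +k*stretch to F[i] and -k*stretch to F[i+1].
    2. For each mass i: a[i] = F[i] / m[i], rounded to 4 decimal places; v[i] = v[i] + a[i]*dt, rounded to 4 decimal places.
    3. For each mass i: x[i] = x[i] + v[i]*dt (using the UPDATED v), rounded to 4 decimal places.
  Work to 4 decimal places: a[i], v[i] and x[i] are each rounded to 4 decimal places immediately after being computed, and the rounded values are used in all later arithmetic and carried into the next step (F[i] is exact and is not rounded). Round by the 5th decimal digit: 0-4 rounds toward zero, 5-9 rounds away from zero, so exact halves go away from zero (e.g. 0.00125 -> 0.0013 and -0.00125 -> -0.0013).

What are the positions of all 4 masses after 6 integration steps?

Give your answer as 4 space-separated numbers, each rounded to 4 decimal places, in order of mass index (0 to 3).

Answer: 5.0253 9.6746 13.2672 17.0329

Derivation:
Step 0: x=[6.0000 9.0000 13.0000 17.0000] v=[0.0000 0.0000 0.0000 0.0000]
Step 1: x=[5.9200 9.0800 13.0000 17.0000] v=[-0.4000 0.4000 0.0000 0.0000]
Step 2: x=[5.7728 9.2208 13.0064 17.0000] v=[-0.7360 0.7040 0.0320 0.0000]
Step 3: x=[5.5814 9.3886 13.0294 17.0005] v=[-0.9568 0.8390 0.1152 0.0026]
Step 4: x=[5.3746 9.5431 13.0789 17.0033] v=[-1.0339 0.7724 0.2473 0.0142]
Step 5: x=[5.1813 9.6470 13.1594 17.0122] v=[-0.9665 0.5193 0.4027 0.0444]
Step 6: x=[5.0253 9.6746 13.2672 17.0329] v=[-0.7802 0.1380 0.5389 0.1033]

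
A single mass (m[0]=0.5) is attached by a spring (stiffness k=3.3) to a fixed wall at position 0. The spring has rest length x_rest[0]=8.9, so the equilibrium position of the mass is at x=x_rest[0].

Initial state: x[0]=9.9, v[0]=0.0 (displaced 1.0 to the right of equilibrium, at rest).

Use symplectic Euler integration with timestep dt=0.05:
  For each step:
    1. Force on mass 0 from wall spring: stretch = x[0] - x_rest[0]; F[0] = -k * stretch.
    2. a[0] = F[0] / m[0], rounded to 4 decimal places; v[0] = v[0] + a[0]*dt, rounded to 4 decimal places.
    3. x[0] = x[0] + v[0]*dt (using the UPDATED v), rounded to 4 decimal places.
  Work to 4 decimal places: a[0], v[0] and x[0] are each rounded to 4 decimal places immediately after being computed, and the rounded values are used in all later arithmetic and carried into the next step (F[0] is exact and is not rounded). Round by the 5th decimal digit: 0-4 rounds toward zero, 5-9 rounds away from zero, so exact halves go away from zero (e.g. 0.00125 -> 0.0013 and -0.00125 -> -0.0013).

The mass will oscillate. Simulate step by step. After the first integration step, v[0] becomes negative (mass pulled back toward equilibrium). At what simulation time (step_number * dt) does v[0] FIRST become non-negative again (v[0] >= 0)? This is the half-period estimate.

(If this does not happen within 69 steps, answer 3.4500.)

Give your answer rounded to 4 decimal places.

Answer: 1.2500

Derivation:
Step 0: x=[9.9000] v=[0.0000]
Step 1: x=[9.8835] v=[-0.3300]
Step 2: x=[9.8508] v=[-0.6546]
Step 3: x=[9.8024] v=[-0.9684]
Step 4: x=[9.7391] v=[-1.2662]
Step 5: x=[9.6619] v=[-1.5431]
Step 6: x=[9.5722] v=[-1.7945]
Step 7: x=[9.4714] v=[-2.0163]
Step 8: x=[9.3612] v=[-2.2049]
Step 9: x=[9.2433] v=[-2.3571]
Step 10: x=[9.1198] v=[-2.4704]
Step 11: x=[8.9927] v=[-2.5429]
Step 12: x=[8.8640] v=[-2.5735]
Step 13: x=[8.7359] v=[-2.5616]
Step 14: x=[8.6105] v=[-2.5074]
Step 15: x=[8.4899] v=[-2.4119]
Step 16: x=[8.3761] v=[-2.2766]
Step 17: x=[8.2709] v=[-2.1037]
Step 18: x=[8.1761] v=[-1.8961]
Step 19: x=[8.0932] v=[-1.6572]
Step 20: x=[8.0237] v=[-1.3910]
Step 21: x=[7.9686] v=[-1.1018]
Step 22: x=[7.9289] v=[-0.7944]
Step 23: x=[7.9052] v=[-0.4739]
Step 24: x=[7.8979] v=[-0.1456]
Step 25: x=[7.9072] v=[0.1851]
First v>=0 after going negative at step 25, time=1.2500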